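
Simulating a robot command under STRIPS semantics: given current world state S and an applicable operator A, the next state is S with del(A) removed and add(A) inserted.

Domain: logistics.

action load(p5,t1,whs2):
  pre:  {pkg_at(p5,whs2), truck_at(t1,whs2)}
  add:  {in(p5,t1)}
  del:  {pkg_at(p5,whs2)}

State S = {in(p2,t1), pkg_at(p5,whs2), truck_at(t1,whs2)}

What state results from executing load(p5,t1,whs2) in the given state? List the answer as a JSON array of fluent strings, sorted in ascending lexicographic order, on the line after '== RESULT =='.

Compute (S \ del) ∪ add:
  pre ⊆ S: {pkg_at(p5,whs2), truck_at(t1,whs2)} ⊆ S  — applicable
  S \ del = {in(p2,t1), truck_at(t1,whs2)}
  ∪ add   = {in(p2,t1), in(p5,t1), truck_at(t1,whs2)}

== RESULT ==
["in(p2,t1)", "in(p5,t1)", "truck_at(t1,whs2)"]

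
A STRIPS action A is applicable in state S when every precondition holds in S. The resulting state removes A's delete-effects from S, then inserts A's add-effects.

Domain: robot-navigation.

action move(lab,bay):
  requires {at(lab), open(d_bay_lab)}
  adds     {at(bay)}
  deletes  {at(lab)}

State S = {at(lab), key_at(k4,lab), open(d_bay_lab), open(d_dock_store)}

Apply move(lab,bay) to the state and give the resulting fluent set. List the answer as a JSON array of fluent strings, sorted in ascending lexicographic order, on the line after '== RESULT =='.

Progress:
  pre ⊆ S: {at(lab), open(d_bay_lab)} ⊆ S  — applicable
  S \ del = {key_at(k4,lab), open(d_bay_lab), open(d_dock_store)}
  ∪ add   = {at(bay), key_at(k4,lab), open(d_bay_lab), open(d_dock_store)}

== RESULT ==
["at(bay)", "key_at(k4,lab)", "open(d_bay_lab)", "open(d_dock_store)"]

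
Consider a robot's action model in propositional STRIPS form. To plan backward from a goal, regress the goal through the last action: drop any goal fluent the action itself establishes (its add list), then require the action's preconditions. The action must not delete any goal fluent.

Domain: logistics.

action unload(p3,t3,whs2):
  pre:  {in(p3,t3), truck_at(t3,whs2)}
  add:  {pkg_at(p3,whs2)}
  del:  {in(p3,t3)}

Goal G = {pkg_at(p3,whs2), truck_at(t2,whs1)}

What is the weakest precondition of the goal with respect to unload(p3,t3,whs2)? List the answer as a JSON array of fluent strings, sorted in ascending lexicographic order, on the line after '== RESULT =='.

Regress:
  G ∩ del = {}  (empty — regression defined)
  G \ add = {pkg_at(p3,whs2), truck_at(t2,whs1)} \ {pkg_at(p3,whs2)} = {truck_at(t2,whs1)}
  ∪ pre   = {truck_at(t2,whs1)} ∪ {in(p3,t3), truck_at(t3,whs2)}
          = {in(p3,t3), truck_at(t2,whs1), truck_at(t3,whs2)}

== RESULT ==
["in(p3,t3)", "truck_at(t2,whs1)", "truck_at(t3,whs2)"]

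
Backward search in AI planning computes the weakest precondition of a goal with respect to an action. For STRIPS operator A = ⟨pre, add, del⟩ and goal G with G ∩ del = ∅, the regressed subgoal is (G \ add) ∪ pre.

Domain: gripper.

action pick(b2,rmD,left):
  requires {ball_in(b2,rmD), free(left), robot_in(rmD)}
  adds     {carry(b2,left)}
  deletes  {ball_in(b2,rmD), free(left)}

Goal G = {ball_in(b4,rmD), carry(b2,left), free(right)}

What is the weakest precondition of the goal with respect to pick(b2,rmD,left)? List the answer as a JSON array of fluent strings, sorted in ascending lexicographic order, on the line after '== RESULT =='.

Regress:
  G ∩ del = {}  (empty — regression defined)
  G \ add = {ball_in(b4,rmD), carry(b2,left), free(right)} \ {carry(b2,left)} = {ball_in(b4,rmD), free(right)}
  ∪ pre   = {ball_in(b4,rmD), free(right)} ∪ {ball_in(b2,rmD), free(left), robot_in(rmD)}
          = {ball_in(b2,rmD), ball_in(b4,rmD), free(left), free(right), robot_in(rmD)}

== RESULT ==
["ball_in(b2,rmD)", "ball_in(b4,rmD)", "free(left)", "free(right)", "robot_in(rmD)"]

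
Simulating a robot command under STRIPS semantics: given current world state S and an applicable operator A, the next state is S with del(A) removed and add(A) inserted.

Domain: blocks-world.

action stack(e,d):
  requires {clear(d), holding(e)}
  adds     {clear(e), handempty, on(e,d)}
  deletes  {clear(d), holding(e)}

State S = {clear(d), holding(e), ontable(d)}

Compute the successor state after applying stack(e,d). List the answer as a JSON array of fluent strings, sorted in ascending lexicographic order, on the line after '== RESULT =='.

Progress:
  pre ⊆ S: {clear(d), holding(e)} ⊆ S  — applicable
  S \ del = {ontable(d)}
  ∪ add   = {clear(e), handempty, on(e,d), ontable(d)}

== RESULT ==
["clear(e)", "handempty", "on(e,d)", "ontable(d)"]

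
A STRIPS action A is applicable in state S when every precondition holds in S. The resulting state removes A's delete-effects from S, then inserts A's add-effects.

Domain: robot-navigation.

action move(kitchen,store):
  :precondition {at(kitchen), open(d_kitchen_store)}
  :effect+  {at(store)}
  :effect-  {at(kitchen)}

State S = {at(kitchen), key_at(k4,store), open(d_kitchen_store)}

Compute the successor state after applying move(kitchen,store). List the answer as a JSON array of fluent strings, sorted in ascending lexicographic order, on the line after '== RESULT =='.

Progress:
  pre ⊆ S: {at(kitchen), open(d_kitchen_store)} ⊆ S  — applicable
  S \ del = {key_at(k4,store), open(d_kitchen_store)}
  ∪ add   = {at(store), key_at(k4,store), open(d_kitchen_store)}

== RESULT ==
["at(store)", "key_at(k4,store)", "open(d_kitchen_store)"]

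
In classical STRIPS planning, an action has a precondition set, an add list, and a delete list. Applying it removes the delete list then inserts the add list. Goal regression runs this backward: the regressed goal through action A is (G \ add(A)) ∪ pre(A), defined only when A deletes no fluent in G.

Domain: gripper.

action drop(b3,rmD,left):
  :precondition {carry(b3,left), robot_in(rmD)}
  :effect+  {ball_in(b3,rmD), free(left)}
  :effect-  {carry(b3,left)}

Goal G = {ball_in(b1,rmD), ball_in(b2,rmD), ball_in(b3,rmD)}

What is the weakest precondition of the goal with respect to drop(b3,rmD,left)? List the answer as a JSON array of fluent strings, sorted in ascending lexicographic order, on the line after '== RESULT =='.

Regress:
  G ∩ del = {}  (empty — regression defined)
  G \ add = {ball_in(b1,rmD), ball_in(b2,rmD), ball_in(b3,rmD)} \ {ball_in(b3,rmD), free(left)} = {ball_in(b1,rmD), ball_in(b2,rmD)}
  ∪ pre   = {ball_in(b1,rmD), ball_in(b2,rmD)} ∪ {carry(b3,left), robot_in(rmD)}
          = {ball_in(b1,rmD), ball_in(b2,rmD), carry(b3,left), robot_in(rmD)}

== RESULT ==
["ball_in(b1,rmD)", "ball_in(b2,rmD)", "carry(b3,left)", "robot_in(rmD)"]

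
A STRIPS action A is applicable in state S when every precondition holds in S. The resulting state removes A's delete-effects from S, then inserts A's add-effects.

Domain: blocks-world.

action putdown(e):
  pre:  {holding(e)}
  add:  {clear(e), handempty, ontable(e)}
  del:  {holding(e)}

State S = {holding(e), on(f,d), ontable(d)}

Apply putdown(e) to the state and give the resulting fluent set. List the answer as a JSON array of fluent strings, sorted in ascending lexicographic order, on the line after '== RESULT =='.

Progress:
  pre ⊆ S: {holding(e)} ⊆ S  — applicable
  S \ del = {on(f,d), ontable(d)}
  ∪ add   = {clear(e), handempty, on(f,d), ontable(d), ontable(e)}

== RESULT ==
["clear(e)", "handempty", "on(f,d)", "ontable(d)", "ontable(e)"]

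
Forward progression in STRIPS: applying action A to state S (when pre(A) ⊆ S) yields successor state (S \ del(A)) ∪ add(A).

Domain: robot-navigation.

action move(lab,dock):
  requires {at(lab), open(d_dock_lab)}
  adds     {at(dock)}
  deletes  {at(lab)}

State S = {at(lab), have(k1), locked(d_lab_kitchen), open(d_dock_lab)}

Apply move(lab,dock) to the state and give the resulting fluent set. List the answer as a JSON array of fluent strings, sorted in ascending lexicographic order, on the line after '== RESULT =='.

Progress:
  pre ⊆ S: {at(lab), open(d_dock_lab)} ⊆ S  — applicable
  S \ del = {have(k1), locked(d_lab_kitchen), open(d_dock_lab)}
  ∪ add   = {at(dock), have(k1), locked(d_lab_kitchen), open(d_dock_lab)}

== RESULT ==
["at(dock)", "have(k1)", "locked(d_lab_kitchen)", "open(d_dock_lab)"]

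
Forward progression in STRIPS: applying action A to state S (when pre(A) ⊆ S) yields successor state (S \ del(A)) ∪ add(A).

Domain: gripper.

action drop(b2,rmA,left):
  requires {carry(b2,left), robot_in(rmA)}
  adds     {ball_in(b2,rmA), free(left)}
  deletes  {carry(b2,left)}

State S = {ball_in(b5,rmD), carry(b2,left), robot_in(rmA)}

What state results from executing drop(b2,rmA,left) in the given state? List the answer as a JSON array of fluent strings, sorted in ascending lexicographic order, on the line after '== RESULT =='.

Progress:
  pre ⊆ S: {carry(b2,left), robot_in(rmA)} ⊆ S  — applicable
  S \ del = {ball_in(b5,rmD), robot_in(rmA)}
  ∪ add   = {ball_in(b2,rmA), ball_in(b5,rmD), free(left), robot_in(rmA)}

== RESULT ==
["ball_in(b2,rmA)", "ball_in(b5,rmD)", "free(left)", "robot_in(rmA)"]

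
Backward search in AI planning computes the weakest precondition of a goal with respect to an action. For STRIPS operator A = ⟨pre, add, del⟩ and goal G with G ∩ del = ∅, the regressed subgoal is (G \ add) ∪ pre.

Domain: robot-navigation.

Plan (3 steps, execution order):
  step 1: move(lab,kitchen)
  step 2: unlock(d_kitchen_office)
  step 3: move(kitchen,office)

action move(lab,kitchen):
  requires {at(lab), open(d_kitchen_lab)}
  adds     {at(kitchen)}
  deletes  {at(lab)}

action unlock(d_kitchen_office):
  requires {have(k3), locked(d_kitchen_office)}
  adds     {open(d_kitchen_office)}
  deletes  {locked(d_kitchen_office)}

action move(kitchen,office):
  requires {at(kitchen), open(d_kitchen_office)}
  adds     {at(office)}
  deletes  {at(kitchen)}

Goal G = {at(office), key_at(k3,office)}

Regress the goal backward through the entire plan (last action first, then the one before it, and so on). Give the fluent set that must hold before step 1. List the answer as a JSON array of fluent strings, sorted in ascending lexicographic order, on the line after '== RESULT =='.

Regress step by step:
  through step 3 (move(kitchen,office)): drop {at(office)}, keep {key_at(k3,office)}, require {at(kitchen), open(d_kitchen_office)}
    → {at(kitchen), key_at(k3,office), open(d_kitchen_office)}
  through step 2 (unlock(d_kitchen_office)): drop {open(d_kitchen_office)}, keep {at(kitchen), key_at(k3,office)}, require {have(k3), locked(d_kitchen_office)}
    → {at(kitchen), have(k3), key_at(k3,office), locked(d_kitchen_office)}
  through step 1 (move(lab,kitchen)): drop {at(kitchen)}, keep {have(k3), key_at(k3,office), locked(d_kitchen_office)}, require {at(lab), open(d_kitchen_lab)}
    → {at(lab), have(k3), key_at(k3,office), locked(d_kitchen_office), open(d_kitchen_lab)}

== RESULT ==
["at(lab)", "have(k3)", "key_at(k3,office)", "locked(d_kitchen_office)", "open(d_kitchen_lab)"]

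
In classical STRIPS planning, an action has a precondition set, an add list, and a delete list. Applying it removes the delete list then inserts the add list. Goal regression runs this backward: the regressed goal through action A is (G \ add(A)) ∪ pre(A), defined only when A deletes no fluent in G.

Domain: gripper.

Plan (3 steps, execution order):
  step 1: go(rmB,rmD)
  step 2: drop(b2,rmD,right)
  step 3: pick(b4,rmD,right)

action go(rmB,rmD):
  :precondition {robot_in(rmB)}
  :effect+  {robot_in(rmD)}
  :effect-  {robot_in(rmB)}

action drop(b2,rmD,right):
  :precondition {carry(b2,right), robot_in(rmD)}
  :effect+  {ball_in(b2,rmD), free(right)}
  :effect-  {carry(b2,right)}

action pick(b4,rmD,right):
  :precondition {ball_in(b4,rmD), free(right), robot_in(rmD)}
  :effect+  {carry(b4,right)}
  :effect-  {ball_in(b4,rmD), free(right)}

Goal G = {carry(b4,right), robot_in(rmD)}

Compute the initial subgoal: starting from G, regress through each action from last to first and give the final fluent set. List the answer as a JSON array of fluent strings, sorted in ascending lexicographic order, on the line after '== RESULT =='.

Work backward from the goal:
  through step 3 (pick(b4,rmD,right)): drop {carry(b4,right)}, keep {robot_in(rmD)}, require {ball_in(b4,rmD), free(right), robot_in(rmD)}
    → {ball_in(b4,rmD), free(right), robot_in(rmD)}
  through step 2 (drop(b2,rmD,right)): drop {free(right)}, keep {ball_in(b4,rmD), robot_in(rmD)}, require {carry(b2,right), robot_in(rmD)}
    → {ball_in(b4,rmD), carry(b2,right), robot_in(rmD)}
  through step 1 (go(rmB,rmD)): drop {robot_in(rmD)}, keep {ball_in(b4,rmD), carry(b2,right)}, require {robot_in(rmB)}
    → {ball_in(b4,rmD), carry(b2,right), robot_in(rmB)}

== RESULT ==
["ball_in(b4,rmD)", "carry(b2,right)", "robot_in(rmB)"]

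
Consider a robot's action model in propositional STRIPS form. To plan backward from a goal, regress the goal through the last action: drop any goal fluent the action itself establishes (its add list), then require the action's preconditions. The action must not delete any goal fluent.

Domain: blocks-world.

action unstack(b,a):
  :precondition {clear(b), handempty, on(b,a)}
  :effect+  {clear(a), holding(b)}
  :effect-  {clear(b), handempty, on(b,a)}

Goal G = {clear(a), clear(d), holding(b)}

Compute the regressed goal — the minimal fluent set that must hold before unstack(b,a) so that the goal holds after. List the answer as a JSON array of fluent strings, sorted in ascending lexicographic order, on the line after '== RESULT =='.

Regress:
  G ∩ del = {}  (empty — regression defined)
  G \ add = {clear(a), clear(d), holding(b)} \ {clear(a), holding(b)} = {clear(d)}
  ∪ pre   = {clear(d)} ∪ {clear(b), handempty, on(b,a)}
          = {clear(b), clear(d), handempty, on(b,a)}

== RESULT ==
["clear(b)", "clear(d)", "handempty", "on(b,a)"]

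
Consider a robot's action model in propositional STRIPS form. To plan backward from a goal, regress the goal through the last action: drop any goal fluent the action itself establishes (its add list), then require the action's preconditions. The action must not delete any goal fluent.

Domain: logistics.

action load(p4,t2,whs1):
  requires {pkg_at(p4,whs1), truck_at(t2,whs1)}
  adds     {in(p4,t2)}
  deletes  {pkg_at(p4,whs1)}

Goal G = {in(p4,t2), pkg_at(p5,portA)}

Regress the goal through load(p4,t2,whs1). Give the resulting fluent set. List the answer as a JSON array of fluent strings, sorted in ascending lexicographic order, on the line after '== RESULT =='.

Compute (G \ add) ∪ pre:
  G ∩ del = {}  (empty — regression defined)
  G \ add = {in(p4,t2), pkg_at(p5,portA)} \ {in(p4,t2)} = {pkg_at(p5,portA)}
  ∪ pre   = {pkg_at(p5,portA)} ∪ {pkg_at(p4,whs1), truck_at(t2,whs1)}
          = {pkg_at(p4,whs1), pkg_at(p5,portA), truck_at(t2,whs1)}

== RESULT ==
["pkg_at(p4,whs1)", "pkg_at(p5,portA)", "truck_at(t2,whs1)"]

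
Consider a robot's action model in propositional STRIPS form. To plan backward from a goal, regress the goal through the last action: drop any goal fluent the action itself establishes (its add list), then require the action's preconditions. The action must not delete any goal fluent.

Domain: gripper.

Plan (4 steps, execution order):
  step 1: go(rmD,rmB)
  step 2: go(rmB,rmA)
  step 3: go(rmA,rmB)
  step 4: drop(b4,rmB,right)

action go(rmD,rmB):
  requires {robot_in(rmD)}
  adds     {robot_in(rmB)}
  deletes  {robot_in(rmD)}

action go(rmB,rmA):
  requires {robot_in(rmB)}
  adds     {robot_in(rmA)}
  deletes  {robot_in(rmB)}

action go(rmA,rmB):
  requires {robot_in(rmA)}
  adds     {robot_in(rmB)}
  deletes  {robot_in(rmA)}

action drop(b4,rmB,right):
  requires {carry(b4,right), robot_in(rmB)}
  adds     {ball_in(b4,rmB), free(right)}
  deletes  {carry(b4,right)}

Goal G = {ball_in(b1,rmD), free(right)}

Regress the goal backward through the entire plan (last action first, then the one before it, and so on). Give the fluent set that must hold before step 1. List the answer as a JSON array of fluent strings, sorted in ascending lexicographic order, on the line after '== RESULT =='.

Work backward from the goal:
  through step 4 (drop(b4,rmB,right)): drop {free(right)}, keep {ball_in(b1,rmD)}, require {carry(b4,right), robot_in(rmB)}
    → {ball_in(b1,rmD), carry(b4,right), robot_in(rmB)}
  through step 3 (go(rmA,rmB)): drop {robot_in(rmB)}, keep {ball_in(b1,rmD), carry(b4,right)}, require {robot_in(rmA)}
    → {ball_in(b1,rmD), carry(b4,right), robot_in(rmA)}
  through step 2 (go(rmB,rmA)): drop {robot_in(rmA)}, keep {ball_in(b1,rmD), carry(b4,right)}, require {robot_in(rmB)}
    → {ball_in(b1,rmD), carry(b4,right), robot_in(rmB)}
  through step 1 (go(rmD,rmB)): drop {robot_in(rmB)}, keep {ball_in(b1,rmD), carry(b4,right)}, require {robot_in(rmD)}
    → {ball_in(b1,rmD), carry(b4,right), robot_in(rmD)}

== RESULT ==
["ball_in(b1,rmD)", "carry(b4,right)", "robot_in(rmD)"]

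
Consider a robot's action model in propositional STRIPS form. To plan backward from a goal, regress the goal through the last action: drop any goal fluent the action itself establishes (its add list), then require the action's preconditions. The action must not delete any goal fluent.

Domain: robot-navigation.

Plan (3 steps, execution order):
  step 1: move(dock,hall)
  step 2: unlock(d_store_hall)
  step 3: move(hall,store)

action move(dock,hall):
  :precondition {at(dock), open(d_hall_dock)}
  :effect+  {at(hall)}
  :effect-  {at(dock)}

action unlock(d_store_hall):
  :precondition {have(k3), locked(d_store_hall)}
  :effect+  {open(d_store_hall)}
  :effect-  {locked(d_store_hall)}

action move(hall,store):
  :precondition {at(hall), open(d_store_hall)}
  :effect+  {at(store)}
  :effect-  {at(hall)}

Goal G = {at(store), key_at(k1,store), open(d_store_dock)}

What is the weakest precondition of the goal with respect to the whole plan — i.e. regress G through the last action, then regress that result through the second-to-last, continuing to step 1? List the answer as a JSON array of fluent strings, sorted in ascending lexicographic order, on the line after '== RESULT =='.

Regress step by step:
  through step 3 (move(hall,store)): drop {at(store)}, keep {key_at(k1,store), open(d_store_dock)}, require {at(hall), open(d_store_hall)}
    → {at(hall), key_at(k1,store), open(d_store_dock), open(d_store_hall)}
  through step 2 (unlock(d_store_hall)): drop {open(d_store_hall)}, keep {at(hall), key_at(k1,store), open(d_store_dock)}, require {have(k3), locked(d_store_hall)}
    → {at(hall), have(k3), key_at(k1,store), locked(d_store_hall), open(d_store_dock)}
  through step 1 (move(dock,hall)): drop {at(hall)}, keep {have(k3), key_at(k1,store), locked(d_store_hall), open(d_store_dock)}, require {at(dock), open(d_hall_dock)}
    → {at(dock), have(k3), key_at(k1,store), locked(d_store_hall), open(d_hall_dock), open(d_store_dock)}

== RESULT ==
["at(dock)", "have(k3)", "key_at(k1,store)", "locked(d_store_hall)", "open(d_hall_dock)", "open(d_store_dock)"]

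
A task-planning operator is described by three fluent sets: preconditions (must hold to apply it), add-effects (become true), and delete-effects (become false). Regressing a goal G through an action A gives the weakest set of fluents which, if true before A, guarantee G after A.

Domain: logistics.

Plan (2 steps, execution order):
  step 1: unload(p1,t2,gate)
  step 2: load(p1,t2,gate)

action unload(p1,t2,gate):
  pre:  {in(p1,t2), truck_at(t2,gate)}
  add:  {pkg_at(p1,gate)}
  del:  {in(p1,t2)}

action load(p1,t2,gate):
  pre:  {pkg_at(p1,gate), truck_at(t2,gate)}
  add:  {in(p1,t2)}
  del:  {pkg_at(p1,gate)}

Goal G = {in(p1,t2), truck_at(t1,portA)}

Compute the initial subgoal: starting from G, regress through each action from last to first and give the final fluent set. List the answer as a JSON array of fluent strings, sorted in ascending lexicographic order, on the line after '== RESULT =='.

Regress step by step:
  through step 2 (load(p1,t2,gate)): drop {in(p1,t2)}, keep {truck_at(t1,portA)}, require {pkg_at(p1,gate), truck_at(t2,gate)}
    → {pkg_at(p1,gate), truck_at(t1,portA), truck_at(t2,gate)}
  through step 1 (unload(p1,t2,gate)): drop {pkg_at(p1,gate)}, keep {truck_at(t1,portA), truck_at(t2,gate)}, require {in(p1,t2), truck_at(t2,gate)}
    → {in(p1,t2), truck_at(t1,portA), truck_at(t2,gate)}

== RESULT ==
["in(p1,t2)", "truck_at(t1,portA)", "truck_at(t2,gate)"]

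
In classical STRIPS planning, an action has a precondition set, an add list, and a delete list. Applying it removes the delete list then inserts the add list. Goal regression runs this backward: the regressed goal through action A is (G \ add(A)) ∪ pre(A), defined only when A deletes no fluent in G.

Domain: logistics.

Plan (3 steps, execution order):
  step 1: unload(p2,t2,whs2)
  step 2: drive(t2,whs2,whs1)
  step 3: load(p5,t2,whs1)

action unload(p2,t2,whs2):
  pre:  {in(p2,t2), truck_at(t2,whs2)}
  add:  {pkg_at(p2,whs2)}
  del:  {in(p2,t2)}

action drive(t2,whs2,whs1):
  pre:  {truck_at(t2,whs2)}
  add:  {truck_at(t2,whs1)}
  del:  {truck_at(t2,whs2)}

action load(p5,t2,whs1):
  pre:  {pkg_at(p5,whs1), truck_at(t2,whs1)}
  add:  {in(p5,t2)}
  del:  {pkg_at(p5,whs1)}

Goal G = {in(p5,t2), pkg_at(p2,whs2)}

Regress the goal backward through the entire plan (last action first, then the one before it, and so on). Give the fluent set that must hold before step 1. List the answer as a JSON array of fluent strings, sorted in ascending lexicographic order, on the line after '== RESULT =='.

Work backward from the goal:
  through step 3 (load(p5,t2,whs1)): drop {in(p5,t2)}, keep {pkg_at(p2,whs2)}, require {pkg_at(p5,whs1), truck_at(t2,whs1)}
    → {pkg_at(p2,whs2), pkg_at(p5,whs1), truck_at(t2,whs1)}
  through step 2 (drive(t2,whs2,whs1)): drop {truck_at(t2,whs1)}, keep {pkg_at(p2,whs2), pkg_at(p5,whs1)}, require {truck_at(t2,whs2)}
    → {pkg_at(p2,whs2), pkg_at(p5,whs1), truck_at(t2,whs2)}
  through step 1 (unload(p2,t2,whs2)): drop {pkg_at(p2,whs2)}, keep {pkg_at(p5,whs1), truck_at(t2,whs2)}, require {in(p2,t2), truck_at(t2,whs2)}
    → {in(p2,t2), pkg_at(p5,whs1), truck_at(t2,whs2)}

== RESULT ==
["in(p2,t2)", "pkg_at(p5,whs1)", "truck_at(t2,whs2)"]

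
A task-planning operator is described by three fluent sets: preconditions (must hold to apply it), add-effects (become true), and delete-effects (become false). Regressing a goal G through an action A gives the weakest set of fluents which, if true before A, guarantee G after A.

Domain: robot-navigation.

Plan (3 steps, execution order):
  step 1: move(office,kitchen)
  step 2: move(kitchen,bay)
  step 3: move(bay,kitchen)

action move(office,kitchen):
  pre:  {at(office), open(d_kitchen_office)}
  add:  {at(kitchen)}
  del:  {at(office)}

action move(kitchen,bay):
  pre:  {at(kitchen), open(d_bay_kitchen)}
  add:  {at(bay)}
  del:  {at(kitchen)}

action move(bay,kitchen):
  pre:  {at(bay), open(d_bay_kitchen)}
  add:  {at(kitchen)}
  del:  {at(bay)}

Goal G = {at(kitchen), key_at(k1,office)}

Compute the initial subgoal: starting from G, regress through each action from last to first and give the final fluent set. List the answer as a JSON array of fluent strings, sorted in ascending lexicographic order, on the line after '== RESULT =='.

Work backward from the goal:
  through step 3 (move(bay,kitchen)): drop {at(kitchen)}, keep {key_at(k1,office)}, require {at(bay), open(d_bay_kitchen)}
    → {at(bay), key_at(k1,office), open(d_bay_kitchen)}
  through step 2 (move(kitchen,bay)): drop {at(bay)}, keep {key_at(k1,office), open(d_bay_kitchen)}, require {at(kitchen), open(d_bay_kitchen)}
    → {at(kitchen), key_at(k1,office), open(d_bay_kitchen)}
  through step 1 (move(office,kitchen)): drop {at(kitchen)}, keep {key_at(k1,office), open(d_bay_kitchen)}, require {at(office), open(d_kitchen_office)}
    → {at(office), key_at(k1,office), open(d_bay_kitchen), open(d_kitchen_office)}

== RESULT ==
["at(office)", "key_at(k1,office)", "open(d_bay_kitchen)", "open(d_kitchen_office)"]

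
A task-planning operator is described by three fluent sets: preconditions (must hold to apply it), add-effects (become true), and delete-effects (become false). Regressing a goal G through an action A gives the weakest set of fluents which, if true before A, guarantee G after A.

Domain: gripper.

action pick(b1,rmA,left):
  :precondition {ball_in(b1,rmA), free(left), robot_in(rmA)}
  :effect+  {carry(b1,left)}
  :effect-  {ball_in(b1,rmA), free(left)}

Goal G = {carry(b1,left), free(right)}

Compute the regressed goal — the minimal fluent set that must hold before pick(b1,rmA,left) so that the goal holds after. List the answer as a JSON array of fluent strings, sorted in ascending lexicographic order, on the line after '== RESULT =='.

Regress:
  G ∩ del = {}  (empty — regression defined)
  G \ add = {carry(b1,left), free(right)} \ {carry(b1,left)} = {free(right)}
  ∪ pre   = {free(right)} ∪ {ball_in(b1,rmA), free(left), robot_in(rmA)}
          = {ball_in(b1,rmA), free(left), free(right), robot_in(rmA)}

== RESULT ==
["ball_in(b1,rmA)", "free(left)", "free(right)", "robot_in(rmA)"]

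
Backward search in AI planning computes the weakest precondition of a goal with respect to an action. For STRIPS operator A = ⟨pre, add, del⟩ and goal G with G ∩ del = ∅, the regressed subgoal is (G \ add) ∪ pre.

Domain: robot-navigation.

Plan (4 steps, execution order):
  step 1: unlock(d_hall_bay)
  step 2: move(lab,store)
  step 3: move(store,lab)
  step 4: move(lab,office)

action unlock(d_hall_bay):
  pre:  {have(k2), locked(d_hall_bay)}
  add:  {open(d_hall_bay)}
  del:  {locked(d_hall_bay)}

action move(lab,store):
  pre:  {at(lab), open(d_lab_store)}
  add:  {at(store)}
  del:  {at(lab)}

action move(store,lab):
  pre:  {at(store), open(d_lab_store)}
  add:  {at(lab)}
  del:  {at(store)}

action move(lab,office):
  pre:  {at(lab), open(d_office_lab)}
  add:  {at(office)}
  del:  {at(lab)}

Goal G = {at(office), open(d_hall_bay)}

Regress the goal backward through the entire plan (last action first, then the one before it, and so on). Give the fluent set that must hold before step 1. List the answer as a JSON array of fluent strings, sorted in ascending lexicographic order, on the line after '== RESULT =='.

Regress step by step:
  through step 4 (move(lab,office)): drop {at(office)}, keep {open(d_hall_bay)}, require {at(lab), open(d_office_lab)}
    → {at(lab), open(d_hall_bay), open(d_office_lab)}
  through step 3 (move(store,lab)): drop {at(lab)}, keep {open(d_hall_bay), open(d_office_lab)}, require {at(store), open(d_lab_store)}
    → {at(store), open(d_hall_bay), open(d_lab_store), open(d_office_lab)}
  through step 2 (move(lab,store)): drop {at(store)}, keep {open(d_hall_bay), open(d_lab_store), open(d_office_lab)}, require {at(lab), open(d_lab_store)}
    → {at(lab), open(d_hall_bay), open(d_lab_store), open(d_office_lab)}
  through step 1 (unlock(d_hall_bay)): drop {open(d_hall_bay)}, keep {at(lab), open(d_lab_store), open(d_office_lab)}, require {have(k2), locked(d_hall_bay)}
    → {at(lab), have(k2), locked(d_hall_bay), open(d_lab_store), open(d_office_lab)}

== RESULT ==
["at(lab)", "have(k2)", "locked(d_hall_bay)", "open(d_lab_store)", "open(d_office_lab)"]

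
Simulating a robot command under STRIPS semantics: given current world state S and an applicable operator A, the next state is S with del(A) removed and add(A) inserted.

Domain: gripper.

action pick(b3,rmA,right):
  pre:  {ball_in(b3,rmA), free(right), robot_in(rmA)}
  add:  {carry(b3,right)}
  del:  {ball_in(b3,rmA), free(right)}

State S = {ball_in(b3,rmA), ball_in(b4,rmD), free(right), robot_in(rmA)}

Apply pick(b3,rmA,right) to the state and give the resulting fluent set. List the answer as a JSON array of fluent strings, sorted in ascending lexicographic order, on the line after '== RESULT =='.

Compute (S \ del) ∪ add:
  pre ⊆ S: {ball_in(b3,rmA), free(right), robot_in(rmA)} ⊆ S  — applicable
  S \ del = {ball_in(b4,rmD), robot_in(rmA)}
  ∪ add   = {ball_in(b4,rmD), carry(b3,right), robot_in(rmA)}

== RESULT ==
["ball_in(b4,rmD)", "carry(b3,right)", "robot_in(rmA)"]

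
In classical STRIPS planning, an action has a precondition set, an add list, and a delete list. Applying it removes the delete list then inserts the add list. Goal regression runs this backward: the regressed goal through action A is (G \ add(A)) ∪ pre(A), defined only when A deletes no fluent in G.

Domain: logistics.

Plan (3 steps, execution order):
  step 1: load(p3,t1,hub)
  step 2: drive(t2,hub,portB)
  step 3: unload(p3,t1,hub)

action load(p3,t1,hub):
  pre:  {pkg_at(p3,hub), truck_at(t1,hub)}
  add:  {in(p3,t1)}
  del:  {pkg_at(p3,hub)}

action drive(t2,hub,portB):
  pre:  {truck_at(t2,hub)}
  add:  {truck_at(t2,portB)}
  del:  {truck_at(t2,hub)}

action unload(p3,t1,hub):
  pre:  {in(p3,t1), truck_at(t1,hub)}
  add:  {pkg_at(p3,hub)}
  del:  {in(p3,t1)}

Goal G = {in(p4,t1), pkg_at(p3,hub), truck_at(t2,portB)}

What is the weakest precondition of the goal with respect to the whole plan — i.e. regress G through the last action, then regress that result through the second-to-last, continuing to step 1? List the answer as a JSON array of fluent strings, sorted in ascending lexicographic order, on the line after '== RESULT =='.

Work backward from the goal:
  through step 3 (unload(p3,t1,hub)): drop {pkg_at(p3,hub)}, keep {in(p4,t1), truck_at(t2,portB)}, require {in(p3,t1), truck_at(t1,hub)}
    → {in(p3,t1), in(p4,t1), truck_at(t1,hub), truck_at(t2,portB)}
  through step 2 (drive(t2,hub,portB)): drop {truck_at(t2,portB)}, keep {in(p3,t1), in(p4,t1), truck_at(t1,hub)}, require {truck_at(t2,hub)}
    → {in(p3,t1), in(p4,t1), truck_at(t1,hub), truck_at(t2,hub)}
  through step 1 (load(p3,t1,hub)): drop {in(p3,t1)}, keep {in(p4,t1), truck_at(t1,hub), truck_at(t2,hub)}, require {pkg_at(p3,hub), truck_at(t1,hub)}
    → {in(p4,t1), pkg_at(p3,hub), truck_at(t1,hub), truck_at(t2,hub)}

== RESULT ==
["in(p4,t1)", "pkg_at(p3,hub)", "truck_at(t1,hub)", "truck_at(t2,hub)"]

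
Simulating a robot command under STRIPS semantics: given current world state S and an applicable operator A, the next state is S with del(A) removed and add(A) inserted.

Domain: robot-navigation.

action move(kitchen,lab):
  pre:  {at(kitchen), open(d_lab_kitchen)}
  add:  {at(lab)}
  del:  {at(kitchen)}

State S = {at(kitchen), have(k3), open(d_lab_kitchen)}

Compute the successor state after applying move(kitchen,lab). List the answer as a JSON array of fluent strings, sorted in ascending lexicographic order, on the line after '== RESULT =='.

Progress:
  pre ⊆ S: {at(kitchen), open(d_lab_kitchen)} ⊆ S  — applicable
  S \ del = {have(k3), open(d_lab_kitchen)}
  ∪ add   = {at(lab), have(k3), open(d_lab_kitchen)}

== RESULT ==
["at(lab)", "have(k3)", "open(d_lab_kitchen)"]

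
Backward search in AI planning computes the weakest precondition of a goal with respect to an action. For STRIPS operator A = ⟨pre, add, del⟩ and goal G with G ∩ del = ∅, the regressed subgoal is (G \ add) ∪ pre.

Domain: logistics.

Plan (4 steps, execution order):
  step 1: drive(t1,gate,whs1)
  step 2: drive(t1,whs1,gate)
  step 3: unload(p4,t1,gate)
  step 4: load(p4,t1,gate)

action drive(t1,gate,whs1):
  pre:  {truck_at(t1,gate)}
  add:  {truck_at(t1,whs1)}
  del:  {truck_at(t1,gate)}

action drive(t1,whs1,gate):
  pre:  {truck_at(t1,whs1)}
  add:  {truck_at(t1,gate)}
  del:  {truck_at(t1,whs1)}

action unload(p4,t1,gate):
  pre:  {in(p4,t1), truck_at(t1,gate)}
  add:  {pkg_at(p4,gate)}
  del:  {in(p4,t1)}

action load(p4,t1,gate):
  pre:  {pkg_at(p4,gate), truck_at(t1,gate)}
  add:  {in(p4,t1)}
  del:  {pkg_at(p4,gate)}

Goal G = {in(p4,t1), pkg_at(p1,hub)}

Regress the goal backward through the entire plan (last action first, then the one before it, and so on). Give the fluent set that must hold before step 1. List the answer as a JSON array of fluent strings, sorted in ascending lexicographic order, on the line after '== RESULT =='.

Work backward from the goal:
  through step 4 (load(p4,t1,gate)): drop {in(p4,t1)}, keep {pkg_at(p1,hub)}, require {pkg_at(p4,gate), truck_at(t1,gate)}
    → {pkg_at(p1,hub), pkg_at(p4,gate), truck_at(t1,gate)}
  through step 3 (unload(p4,t1,gate)): drop {pkg_at(p4,gate)}, keep {pkg_at(p1,hub), truck_at(t1,gate)}, require {in(p4,t1), truck_at(t1,gate)}
    → {in(p4,t1), pkg_at(p1,hub), truck_at(t1,gate)}
  through step 2 (drive(t1,whs1,gate)): drop {truck_at(t1,gate)}, keep {in(p4,t1), pkg_at(p1,hub)}, require {truck_at(t1,whs1)}
    → {in(p4,t1), pkg_at(p1,hub), truck_at(t1,whs1)}
  through step 1 (drive(t1,gate,whs1)): drop {truck_at(t1,whs1)}, keep {in(p4,t1), pkg_at(p1,hub)}, require {truck_at(t1,gate)}
    → {in(p4,t1), pkg_at(p1,hub), truck_at(t1,gate)}

== RESULT ==
["in(p4,t1)", "pkg_at(p1,hub)", "truck_at(t1,gate)"]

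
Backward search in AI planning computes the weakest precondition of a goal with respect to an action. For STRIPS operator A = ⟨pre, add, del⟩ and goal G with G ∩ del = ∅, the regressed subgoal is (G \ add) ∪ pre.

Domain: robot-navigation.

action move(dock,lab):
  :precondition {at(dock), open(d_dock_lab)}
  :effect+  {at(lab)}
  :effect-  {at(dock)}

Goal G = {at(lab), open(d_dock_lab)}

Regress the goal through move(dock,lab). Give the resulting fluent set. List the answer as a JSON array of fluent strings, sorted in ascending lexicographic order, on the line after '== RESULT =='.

Regress:
  G ∩ del = {}  (empty — regression defined)
  G \ add = {at(lab), open(d_dock_lab)} \ {at(lab)} = {open(d_dock_lab)}
  ∪ pre   = {open(d_dock_lab)} ∪ {at(dock), open(d_dock_lab)}
          = {at(dock), open(d_dock_lab)}

== RESULT ==
["at(dock)", "open(d_dock_lab)"]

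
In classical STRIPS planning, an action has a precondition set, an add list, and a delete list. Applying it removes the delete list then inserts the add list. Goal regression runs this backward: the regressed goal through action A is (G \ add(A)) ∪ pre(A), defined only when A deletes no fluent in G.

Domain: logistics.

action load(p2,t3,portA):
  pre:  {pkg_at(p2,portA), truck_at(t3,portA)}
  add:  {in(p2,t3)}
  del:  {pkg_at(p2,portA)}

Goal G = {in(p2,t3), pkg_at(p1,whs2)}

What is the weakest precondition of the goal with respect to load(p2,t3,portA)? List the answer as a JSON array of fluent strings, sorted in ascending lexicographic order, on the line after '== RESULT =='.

Regress:
  G ∩ del = {}  (empty — regression defined)
  G \ add = {in(p2,t3), pkg_at(p1,whs2)} \ {in(p2,t3)} = {pkg_at(p1,whs2)}
  ∪ pre   = {pkg_at(p1,whs2)} ∪ {pkg_at(p2,portA), truck_at(t3,portA)}
          = {pkg_at(p1,whs2), pkg_at(p2,portA), truck_at(t3,portA)}

== RESULT ==
["pkg_at(p1,whs2)", "pkg_at(p2,portA)", "truck_at(t3,portA)"]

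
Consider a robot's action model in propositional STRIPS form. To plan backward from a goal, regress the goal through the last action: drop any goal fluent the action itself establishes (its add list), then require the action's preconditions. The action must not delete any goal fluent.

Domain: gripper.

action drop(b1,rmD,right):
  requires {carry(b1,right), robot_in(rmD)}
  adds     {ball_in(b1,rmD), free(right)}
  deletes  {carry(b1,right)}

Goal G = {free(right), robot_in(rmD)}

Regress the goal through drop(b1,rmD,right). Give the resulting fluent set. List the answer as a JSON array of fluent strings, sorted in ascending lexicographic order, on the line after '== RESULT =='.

Compute (G \ add) ∪ pre:
  G ∩ del = {}  (empty — regression defined)
  G \ add = {free(right), robot_in(rmD)} \ {ball_in(b1,rmD), free(right)} = {robot_in(rmD)}
  ∪ pre   = {robot_in(rmD)} ∪ {carry(b1,right), robot_in(rmD)}
          = {carry(b1,right), robot_in(rmD)}

== RESULT ==
["carry(b1,right)", "robot_in(rmD)"]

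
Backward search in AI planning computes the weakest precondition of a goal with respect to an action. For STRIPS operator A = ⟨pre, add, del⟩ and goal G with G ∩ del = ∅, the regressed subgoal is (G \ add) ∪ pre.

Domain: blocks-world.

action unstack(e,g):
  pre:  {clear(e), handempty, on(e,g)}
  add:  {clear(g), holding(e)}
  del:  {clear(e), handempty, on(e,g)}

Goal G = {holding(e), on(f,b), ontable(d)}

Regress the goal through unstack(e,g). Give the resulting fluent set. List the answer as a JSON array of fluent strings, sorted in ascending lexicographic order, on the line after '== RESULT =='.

Compute (G \ add) ∪ pre:
  G ∩ del = {}  (empty — regression defined)
  G \ add = {holding(e), on(f,b), ontable(d)} \ {clear(g), holding(e)} = {on(f,b), ontable(d)}
  ∪ pre   = {on(f,b), ontable(d)} ∪ {clear(e), handempty, on(e,g)}
          = {clear(e), handempty, on(e,g), on(f,b), ontable(d)}

== RESULT ==
["clear(e)", "handempty", "on(e,g)", "on(f,b)", "ontable(d)"]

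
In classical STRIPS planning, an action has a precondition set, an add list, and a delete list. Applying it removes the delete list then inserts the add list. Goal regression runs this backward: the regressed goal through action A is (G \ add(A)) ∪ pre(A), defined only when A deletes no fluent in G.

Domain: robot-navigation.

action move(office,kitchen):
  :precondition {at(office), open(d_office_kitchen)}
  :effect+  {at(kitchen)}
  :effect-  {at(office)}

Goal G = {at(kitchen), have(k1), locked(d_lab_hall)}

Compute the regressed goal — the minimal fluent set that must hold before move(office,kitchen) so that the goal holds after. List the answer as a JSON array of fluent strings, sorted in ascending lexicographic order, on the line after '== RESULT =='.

Compute (G \ add) ∪ pre:
  G ∩ del = {}  (empty — regression defined)
  G \ add = {at(kitchen), have(k1), locked(d_lab_hall)} \ {at(kitchen)} = {have(k1), locked(d_lab_hall)}
  ∪ pre   = {have(k1), locked(d_lab_hall)} ∪ {at(office), open(d_office_kitchen)}
          = {at(office), have(k1), locked(d_lab_hall), open(d_office_kitchen)}

== RESULT ==
["at(office)", "have(k1)", "locked(d_lab_hall)", "open(d_office_kitchen)"]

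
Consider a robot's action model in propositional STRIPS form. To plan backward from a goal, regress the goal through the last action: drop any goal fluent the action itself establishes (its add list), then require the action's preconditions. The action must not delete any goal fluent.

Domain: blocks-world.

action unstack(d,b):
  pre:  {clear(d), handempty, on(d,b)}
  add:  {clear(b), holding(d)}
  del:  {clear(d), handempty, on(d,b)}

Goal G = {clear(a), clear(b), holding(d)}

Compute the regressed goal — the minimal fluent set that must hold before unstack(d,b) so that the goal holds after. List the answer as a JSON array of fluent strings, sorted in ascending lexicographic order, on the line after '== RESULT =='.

Regress:
  G ∩ del = {}  (empty — regression defined)
  G \ add = {clear(a), clear(b), holding(d)} \ {clear(b), holding(d)} = {clear(a)}
  ∪ pre   = {clear(a)} ∪ {clear(d), handempty, on(d,b)}
          = {clear(a), clear(d), handempty, on(d,b)}

== RESULT ==
["clear(a)", "clear(d)", "handempty", "on(d,b)"]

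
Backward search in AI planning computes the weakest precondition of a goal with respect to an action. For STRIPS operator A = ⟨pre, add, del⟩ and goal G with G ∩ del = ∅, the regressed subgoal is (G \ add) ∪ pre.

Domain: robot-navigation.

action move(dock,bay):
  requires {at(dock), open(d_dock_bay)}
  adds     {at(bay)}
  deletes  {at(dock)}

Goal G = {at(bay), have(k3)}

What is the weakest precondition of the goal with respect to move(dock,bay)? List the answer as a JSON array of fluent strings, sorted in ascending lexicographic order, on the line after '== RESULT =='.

Regress:
  G ∩ del = {}  (empty — regression defined)
  G \ add = {at(bay), have(k3)} \ {at(bay)} = {have(k3)}
  ∪ pre   = {have(k3)} ∪ {at(dock), open(d_dock_bay)}
          = {at(dock), have(k3), open(d_dock_bay)}

== RESULT ==
["at(dock)", "have(k3)", "open(d_dock_bay)"]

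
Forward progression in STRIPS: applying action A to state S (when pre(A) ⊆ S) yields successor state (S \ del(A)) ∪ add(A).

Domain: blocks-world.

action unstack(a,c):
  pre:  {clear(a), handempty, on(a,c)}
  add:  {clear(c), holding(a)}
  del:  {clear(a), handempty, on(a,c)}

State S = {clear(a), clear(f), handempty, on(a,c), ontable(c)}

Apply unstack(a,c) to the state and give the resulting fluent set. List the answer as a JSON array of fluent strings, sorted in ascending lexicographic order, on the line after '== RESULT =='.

Compute (S \ del) ∪ add:
  pre ⊆ S: {clear(a), handempty, on(a,c)} ⊆ S  — applicable
  S \ del = {clear(f), ontable(c)}
  ∪ add   = {clear(c), clear(f), holding(a), ontable(c)}

== RESULT ==
["clear(c)", "clear(f)", "holding(a)", "ontable(c)"]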